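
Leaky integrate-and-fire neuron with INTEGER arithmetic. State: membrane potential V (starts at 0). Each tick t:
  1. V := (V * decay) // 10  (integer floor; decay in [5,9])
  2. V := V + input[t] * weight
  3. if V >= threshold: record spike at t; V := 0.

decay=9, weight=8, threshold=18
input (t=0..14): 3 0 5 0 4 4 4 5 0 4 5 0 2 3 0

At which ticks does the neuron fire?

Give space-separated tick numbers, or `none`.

Answer: 0 2 4 5 6 7 9 10 13

Derivation:
t=0: input=3 -> V=0 FIRE
t=1: input=0 -> V=0
t=2: input=5 -> V=0 FIRE
t=3: input=0 -> V=0
t=4: input=4 -> V=0 FIRE
t=5: input=4 -> V=0 FIRE
t=6: input=4 -> V=0 FIRE
t=7: input=5 -> V=0 FIRE
t=8: input=0 -> V=0
t=9: input=4 -> V=0 FIRE
t=10: input=5 -> V=0 FIRE
t=11: input=0 -> V=0
t=12: input=2 -> V=16
t=13: input=3 -> V=0 FIRE
t=14: input=0 -> V=0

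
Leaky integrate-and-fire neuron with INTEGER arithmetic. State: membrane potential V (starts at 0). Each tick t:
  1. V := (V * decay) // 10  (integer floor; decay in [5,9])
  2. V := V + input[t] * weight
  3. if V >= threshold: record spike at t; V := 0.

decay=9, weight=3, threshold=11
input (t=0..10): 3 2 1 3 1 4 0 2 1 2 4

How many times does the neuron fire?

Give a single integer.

Answer: 5

Derivation:
t=0: input=3 -> V=9
t=1: input=2 -> V=0 FIRE
t=2: input=1 -> V=3
t=3: input=3 -> V=0 FIRE
t=4: input=1 -> V=3
t=5: input=4 -> V=0 FIRE
t=6: input=0 -> V=0
t=7: input=2 -> V=6
t=8: input=1 -> V=8
t=9: input=2 -> V=0 FIRE
t=10: input=4 -> V=0 FIRE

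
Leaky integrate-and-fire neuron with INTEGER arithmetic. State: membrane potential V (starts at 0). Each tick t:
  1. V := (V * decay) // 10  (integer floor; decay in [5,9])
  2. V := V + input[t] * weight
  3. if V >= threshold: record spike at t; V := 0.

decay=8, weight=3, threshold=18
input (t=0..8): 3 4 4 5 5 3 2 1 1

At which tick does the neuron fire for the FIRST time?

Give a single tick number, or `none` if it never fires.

t=0: input=3 -> V=9
t=1: input=4 -> V=0 FIRE
t=2: input=4 -> V=12
t=3: input=5 -> V=0 FIRE
t=4: input=5 -> V=15
t=5: input=3 -> V=0 FIRE
t=6: input=2 -> V=6
t=7: input=1 -> V=7
t=8: input=1 -> V=8

Answer: 1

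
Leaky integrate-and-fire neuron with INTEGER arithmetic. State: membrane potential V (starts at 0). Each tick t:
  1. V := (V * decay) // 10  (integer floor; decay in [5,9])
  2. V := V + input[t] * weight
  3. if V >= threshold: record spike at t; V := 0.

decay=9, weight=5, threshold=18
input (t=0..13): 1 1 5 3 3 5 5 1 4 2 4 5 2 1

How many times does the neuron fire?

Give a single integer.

Answer: 7

Derivation:
t=0: input=1 -> V=5
t=1: input=1 -> V=9
t=2: input=5 -> V=0 FIRE
t=3: input=3 -> V=15
t=4: input=3 -> V=0 FIRE
t=5: input=5 -> V=0 FIRE
t=6: input=5 -> V=0 FIRE
t=7: input=1 -> V=5
t=8: input=4 -> V=0 FIRE
t=9: input=2 -> V=10
t=10: input=4 -> V=0 FIRE
t=11: input=5 -> V=0 FIRE
t=12: input=2 -> V=10
t=13: input=1 -> V=14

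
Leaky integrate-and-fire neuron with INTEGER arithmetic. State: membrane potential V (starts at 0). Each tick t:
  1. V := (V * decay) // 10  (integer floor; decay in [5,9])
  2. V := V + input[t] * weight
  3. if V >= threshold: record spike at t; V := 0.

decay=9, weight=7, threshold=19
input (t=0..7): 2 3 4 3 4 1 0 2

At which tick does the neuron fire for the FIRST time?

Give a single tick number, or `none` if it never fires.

Answer: 1

Derivation:
t=0: input=2 -> V=14
t=1: input=3 -> V=0 FIRE
t=2: input=4 -> V=0 FIRE
t=3: input=3 -> V=0 FIRE
t=4: input=4 -> V=0 FIRE
t=5: input=1 -> V=7
t=6: input=0 -> V=6
t=7: input=2 -> V=0 FIRE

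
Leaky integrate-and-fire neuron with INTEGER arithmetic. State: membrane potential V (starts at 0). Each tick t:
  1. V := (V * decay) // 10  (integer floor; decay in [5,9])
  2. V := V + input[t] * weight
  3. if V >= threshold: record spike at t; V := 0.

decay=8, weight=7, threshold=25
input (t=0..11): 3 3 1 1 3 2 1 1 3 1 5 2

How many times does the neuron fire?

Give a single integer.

t=0: input=3 -> V=21
t=1: input=3 -> V=0 FIRE
t=2: input=1 -> V=7
t=3: input=1 -> V=12
t=4: input=3 -> V=0 FIRE
t=5: input=2 -> V=14
t=6: input=1 -> V=18
t=7: input=1 -> V=21
t=8: input=3 -> V=0 FIRE
t=9: input=1 -> V=7
t=10: input=5 -> V=0 FIRE
t=11: input=2 -> V=14

Answer: 4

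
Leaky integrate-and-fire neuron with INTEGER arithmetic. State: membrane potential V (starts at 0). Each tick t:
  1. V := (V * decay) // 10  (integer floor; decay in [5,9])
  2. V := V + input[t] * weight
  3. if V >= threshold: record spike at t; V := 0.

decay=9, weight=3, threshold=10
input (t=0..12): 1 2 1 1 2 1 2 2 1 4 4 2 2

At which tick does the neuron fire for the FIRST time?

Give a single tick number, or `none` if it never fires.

Answer: 2

Derivation:
t=0: input=1 -> V=3
t=1: input=2 -> V=8
t=2: input=1 -> V=0 FIRE
t=3: input=1 -> V=3
t=4: input=2 -> V=8
t=5: input=1 -> V=0 FIRE
t=6: input=2 -> V=6
t=7: input=2 -> V=0 FIRE
t=8: input=1 -> V=3
t=9: input=4 -> V=0 FIRE
t=10: input=4 -> V=0 FIRE
t=11: input=2 -> V=6
t=12: input=2 -> V=0 FIRE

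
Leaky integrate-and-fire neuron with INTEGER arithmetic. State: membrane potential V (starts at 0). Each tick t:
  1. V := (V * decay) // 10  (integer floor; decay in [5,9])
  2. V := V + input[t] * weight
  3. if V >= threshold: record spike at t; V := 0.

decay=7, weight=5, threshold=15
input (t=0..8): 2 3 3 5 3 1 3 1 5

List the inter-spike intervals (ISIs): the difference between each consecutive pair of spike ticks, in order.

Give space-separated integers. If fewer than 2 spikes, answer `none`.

Answer: 1 1 1 2 2

Derivation:
t=0: input=2 -> V=10
t=1: input=3 -> V=0 FIRE
t=2: input=3 -> V=0 FIRE
t=3: input=5 -> V=0 FIRE
t=4: input=3 -> V=0 FIRE
t=5: input=1 -> V=5
t=6: input=3 -> V=0 FIRE
t=7: input=1 -> V=5
t=8: input=5 -> V=0 FIRE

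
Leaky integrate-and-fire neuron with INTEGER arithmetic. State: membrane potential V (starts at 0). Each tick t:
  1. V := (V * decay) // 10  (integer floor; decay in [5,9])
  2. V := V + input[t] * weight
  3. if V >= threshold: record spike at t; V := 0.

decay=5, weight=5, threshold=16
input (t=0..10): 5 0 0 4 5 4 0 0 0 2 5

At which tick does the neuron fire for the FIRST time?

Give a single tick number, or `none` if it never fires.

Answer: 0

Derivation:
t=0: input=5 -> V=0 FIRE
t=1: input=0 -> V=0
t=2: input=0 -> V=0
t=3: input=4 -> V=0 FIRE
t=4: input=5 -> V=0 FIRE
t=5: input=4 -> V=0 FIRE
t=6: input=0 -> V=0
t=7: input=0 -> V=0
t=8: input=0 -> V=0
t=9: input=2 -> V=10
t=10: input=5 -> V=0 FIRE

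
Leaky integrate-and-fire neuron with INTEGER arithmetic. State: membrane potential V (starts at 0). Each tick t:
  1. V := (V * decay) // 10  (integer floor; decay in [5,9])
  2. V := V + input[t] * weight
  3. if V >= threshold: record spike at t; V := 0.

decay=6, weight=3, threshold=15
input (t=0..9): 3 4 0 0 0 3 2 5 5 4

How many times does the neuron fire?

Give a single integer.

Answer: 3

Derivation:
t=0: input=3 -> V=9
t=1: input=4 -> V=0 FIRE
t=2: input=0 -> V=0
t=3: input=0 -> V=0
t=4: input=0 -> V=0
t=5: input=3 -> V=9
t=6: input=2 -> V=11
t=7: input=5 -> V=0 FIRE
t=8: input=5 -> V=0 FIRE
t=9: input=4 -> V=12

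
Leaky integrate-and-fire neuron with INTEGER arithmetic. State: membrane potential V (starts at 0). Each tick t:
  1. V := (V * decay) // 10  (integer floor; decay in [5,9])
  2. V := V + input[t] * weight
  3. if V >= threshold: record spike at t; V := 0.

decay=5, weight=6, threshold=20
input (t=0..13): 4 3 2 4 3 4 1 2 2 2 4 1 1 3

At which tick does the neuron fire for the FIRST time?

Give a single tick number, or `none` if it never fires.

t=0: input=4 -> V=0 FIRE
t=1: input=3 -> V=18
t=2: input=2 -> V=0 FIRE
t=3: input=4 -> V=0 FIRE
t=4: input=3 -> V=18
t=5: input=4 -> V=0 FIRE
t=6: input=1 -> V=6
t=7: input=2 -> V=15
t=8: input=2 -> V=19
t=9: input=2 -> V=0 FIRE
t=10: input=4 -> V=0 FIRE
t=11: input=1 -> V=6
t=12: input=1 -> V=9
t=13: input=3 -> V=0 FIRE

Answer: 0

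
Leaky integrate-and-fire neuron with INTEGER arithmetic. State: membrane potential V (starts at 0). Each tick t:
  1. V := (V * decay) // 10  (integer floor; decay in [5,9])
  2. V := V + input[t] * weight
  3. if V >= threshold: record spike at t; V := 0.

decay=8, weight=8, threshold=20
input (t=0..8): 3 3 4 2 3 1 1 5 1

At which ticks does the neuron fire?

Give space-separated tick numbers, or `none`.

Answer: 0 1 2 4 7

Derivation:
t=0: input=3 -> V=0 FIRE
t=1: input=3 -> V=0 FIRE
t=2: input=4 -> V=0 FIRE
t=3: input=2 -> V=16
t=4: input=3 -> V=0 FIRE
t=5: input=1 -> V=8
t=6: input=1 -> V=14
t=7: input=5 -> V=0 FIRE
t=8: input=1 -> V=8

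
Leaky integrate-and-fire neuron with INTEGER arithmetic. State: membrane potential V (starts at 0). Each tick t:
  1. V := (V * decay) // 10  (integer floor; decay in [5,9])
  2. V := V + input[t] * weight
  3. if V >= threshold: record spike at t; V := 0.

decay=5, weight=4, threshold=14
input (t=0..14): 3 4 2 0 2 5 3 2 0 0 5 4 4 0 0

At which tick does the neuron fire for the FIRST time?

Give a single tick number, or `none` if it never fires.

Answer: 1

Derivation:
t=0: input=3 -> V=12
t=1: input=4 -> V=0 FIRE
t=2: input=2 -> V=8
t=3: input=0 -> V=4
t=4: input=2 -> V=10
t=5: input=5 -> V=0 FIRE
t=6: input=3 -> V=12
t=7: input=2 -> V=0 FIRE
t=8: input=0 -> V=0
t=9: input=0 -> V=0
t=10: input=5 -> V=0 FIRE
t=11: input=4 -> V=0 FIRE
t=12: input=4 -> V=0 FIRE
t=13: input=0 -> V=0
t=14: input=0 -> V=0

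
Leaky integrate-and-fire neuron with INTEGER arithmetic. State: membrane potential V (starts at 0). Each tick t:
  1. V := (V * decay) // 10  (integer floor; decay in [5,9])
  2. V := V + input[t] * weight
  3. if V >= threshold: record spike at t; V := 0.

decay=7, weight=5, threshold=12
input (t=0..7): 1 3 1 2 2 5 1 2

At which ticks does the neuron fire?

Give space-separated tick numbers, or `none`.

t=0: input=1 -> V=5
t=1: input=3 -> V=0 FIRE
t=2: input=1 -> V=5
t=3: input=2 -> V=0 FIRE
t=4: input=2 -> V=10
t=5: input=5 -> V=0 FIRE
t=6: input=1 -> V=5
t=7: input=2 -> V=0 FIRE

Answer: 1 3 5 7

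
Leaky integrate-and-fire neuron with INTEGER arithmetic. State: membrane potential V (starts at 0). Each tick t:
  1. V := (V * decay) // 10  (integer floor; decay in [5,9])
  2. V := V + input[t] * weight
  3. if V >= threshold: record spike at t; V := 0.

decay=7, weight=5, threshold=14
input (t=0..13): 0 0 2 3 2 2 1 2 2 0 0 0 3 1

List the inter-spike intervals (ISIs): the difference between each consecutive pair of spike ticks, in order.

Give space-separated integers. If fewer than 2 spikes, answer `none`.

t=0: input=0 -> V=0
t=1: input=0 -> V=0
t=2: input=2 -> V=10
t=3: input=3 -> V=0 FIRE
t=4: input=2 -> V=10
t=5: input=2 -> V=0 FIRE
t=6: input=1 -> V=5
t=7: input=2 -> V=13
t=8: input=2 -> V=0 FIRE
t=9: input=0 -> V=0
t=10: input=0 -> V=0
t=11: input=0 -> V=0
t=12: input=3 -> V=0 FIRE
t=13: input=1 -> V=5

Answer: 2 3 4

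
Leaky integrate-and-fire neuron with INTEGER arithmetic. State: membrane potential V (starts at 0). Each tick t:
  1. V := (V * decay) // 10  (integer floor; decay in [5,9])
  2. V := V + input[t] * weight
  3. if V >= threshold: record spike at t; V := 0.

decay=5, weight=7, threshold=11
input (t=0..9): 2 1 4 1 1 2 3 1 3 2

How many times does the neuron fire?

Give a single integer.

t=0: input=2 -> V=0 FIRE
t=1: input=1 -> V=7
t=2: input=4 -> V=0 FIRE
t=3: input=1 -> V=7
t=4: input=1 -> V=10
t=5: input=2 -> V=0 FIRE
t=6: input=3 -> V=0 FIRE
t=7: input=1 -> V=7
t=8: input=3 -> V=0 FIRE
t=9: input=2 -> V=0 FIRE

Answer: 6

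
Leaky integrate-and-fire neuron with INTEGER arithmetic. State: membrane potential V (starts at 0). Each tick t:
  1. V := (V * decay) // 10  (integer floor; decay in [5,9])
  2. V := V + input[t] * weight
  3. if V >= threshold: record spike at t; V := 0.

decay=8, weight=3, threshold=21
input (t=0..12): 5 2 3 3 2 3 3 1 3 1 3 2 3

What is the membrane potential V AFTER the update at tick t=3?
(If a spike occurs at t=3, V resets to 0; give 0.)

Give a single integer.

t=0: input=5 -> V=15
t=1: input=2 -> V=18
t=2: input=3 -> V=0 FIRE
t=3: input=3 -> V=9
t=4: input=2 -> V=13
t=5: input=3 -> V=19
t=6: input=3 -> V=0 FIRE
t=7: input=1 -> V=3
t=8: input=3 -> V=11
t=9: input=1 -> V=11
t=10: input=3 -> V=17
t=11: input=2 -> V=19
t=12: input=3 -> V=0 FIRE

Answer: 9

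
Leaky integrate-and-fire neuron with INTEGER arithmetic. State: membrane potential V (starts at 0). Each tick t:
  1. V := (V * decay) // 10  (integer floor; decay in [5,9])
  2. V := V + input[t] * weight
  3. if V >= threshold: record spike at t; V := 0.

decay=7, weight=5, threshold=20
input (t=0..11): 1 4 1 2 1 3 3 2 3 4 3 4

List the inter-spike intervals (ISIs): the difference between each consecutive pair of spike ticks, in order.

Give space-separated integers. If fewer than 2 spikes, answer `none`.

t=0: input=1 -> V=5
t=1: input=4 -> V=0 FIRE
t=2: input=1 -> V=5
t=3: input=2 -> V=13
t=4: input=1 -> V=14
t=5: input=3 -> V=0 FIRE
t=6: input=3 -> V=15
t=7: input=2 -> V=0 FIRE
t=8: input=3 -> V=15
t=9: input=4 -> V=0 FIRE
t=10: input=3 -> V=15
t=11: input=4 -> V=0 FIRE

Answer: 4 2 2 2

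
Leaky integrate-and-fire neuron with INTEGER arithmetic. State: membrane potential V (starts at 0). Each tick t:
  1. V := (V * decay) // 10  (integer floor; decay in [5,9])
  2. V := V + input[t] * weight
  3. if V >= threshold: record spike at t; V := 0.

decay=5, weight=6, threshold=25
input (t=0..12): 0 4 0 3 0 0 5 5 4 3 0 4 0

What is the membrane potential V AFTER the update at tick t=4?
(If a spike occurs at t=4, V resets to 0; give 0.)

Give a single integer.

t=0: input=0 -> V=0
t=1: input=4 -> V=24
t=2: input=0 -> V=12
t=3: input=3 -> V=24
t=4: input=0 -> V=12
t=5: input=0 -> V=6
t=6: input=5 -> V=0 FIRE
t=7: input=5 -> V=0 FIRE
t=8: input=4 -> V=24
t=9: input=3 -> V=0 FIRE
t=10: input=0 -> V=0
t=11: input=4 -> V=24
t=12: input=0 -> V=12

Answer: 12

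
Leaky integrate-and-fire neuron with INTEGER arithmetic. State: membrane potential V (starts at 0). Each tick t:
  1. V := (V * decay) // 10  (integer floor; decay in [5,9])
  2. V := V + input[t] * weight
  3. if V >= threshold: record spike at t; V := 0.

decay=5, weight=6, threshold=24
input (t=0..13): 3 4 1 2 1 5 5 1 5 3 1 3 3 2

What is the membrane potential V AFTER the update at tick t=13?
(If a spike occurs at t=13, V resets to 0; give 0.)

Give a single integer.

Answer: 21

Derivation:
t=0: input=3 -> V=18
t=1: input=4 -> V=0 FIRE
t=2: input=1 -> V=6
t=3: input=2 -> V=15
t=4: input=1 -> V=13
t=5: input=5 -> V=0 FIRE
t=6: input=5 -> V=0 FIRE
t=7: input=1 -> V=6
t=8: input=5 -> V=0 FIRE
t=9: input=3 -> V=18
t=10: input=1 -> V=15
t=11: input=3 -> V=0 FIRE
t=12: input=3 -> V=18
t=13: input=2 -> V=21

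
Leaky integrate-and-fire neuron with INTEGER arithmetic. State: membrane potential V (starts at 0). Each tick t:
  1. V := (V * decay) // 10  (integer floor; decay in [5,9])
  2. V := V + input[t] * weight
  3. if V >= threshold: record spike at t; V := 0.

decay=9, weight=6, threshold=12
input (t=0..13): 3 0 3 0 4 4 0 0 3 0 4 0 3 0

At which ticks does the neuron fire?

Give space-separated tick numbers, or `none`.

Answer: 0 2 4 5 8 10 12

Derivation:
t=0: input=3 -> V=0 FIRE
t=1: input=0 -> V=0
t=2: input=3 -> V=0 FIRE
t=3: input=0 -> V=0
t=4: input=4 -> V=0 FIRE
t=5: input=4 -> V=0 FIRE
t=6: input=0 -> V=0
t=7: input=0 -> V=0
t=8: input=3 -> V=0 FIRE
t=9: input=0 -> V=0
t=10: input=4 -> V=0 FIRE
t=11: input=0 -> V=0
t=12: input=3 -> V=0 FIRE
t=13: input=0 -> V=0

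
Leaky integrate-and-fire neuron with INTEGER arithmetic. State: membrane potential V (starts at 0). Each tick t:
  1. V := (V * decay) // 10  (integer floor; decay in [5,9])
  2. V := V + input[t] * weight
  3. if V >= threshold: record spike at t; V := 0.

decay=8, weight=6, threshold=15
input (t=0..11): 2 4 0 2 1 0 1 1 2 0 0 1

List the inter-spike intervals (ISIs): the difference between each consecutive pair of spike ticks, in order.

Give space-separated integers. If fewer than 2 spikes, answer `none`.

t=0: input=2 -> V=12
t=1: input=4 -> V=0 FIRE
t=2: input=0 -> V=0
t=3: input=2 -> V=12
t=4: input=1 -> V=0 FIRE
t=5: input=0 -> V=0
t=6: input=1 -> V=6
t=7: input=1 -> V=10
t=8: input=2 -> V=0 FIRE
t=9: input=0 -> V=0
t=10: input=0 -> V=0
t=11: input=1 -> V=6

Answer: 3 4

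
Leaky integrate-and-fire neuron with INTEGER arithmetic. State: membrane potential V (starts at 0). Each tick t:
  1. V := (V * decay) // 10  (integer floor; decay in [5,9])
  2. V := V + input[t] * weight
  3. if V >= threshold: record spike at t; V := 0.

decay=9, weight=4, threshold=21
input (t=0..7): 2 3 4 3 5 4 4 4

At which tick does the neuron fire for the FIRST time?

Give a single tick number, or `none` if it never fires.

Answer: 2

Derivation:
t=0: input=2 -> V=8
t=1: input=3 -> V=19
t=2: input=4 -> V=0 FIRE
t=3: input=3 -> V=12
t=4: input=5 -> V=0 FIRE
t=5: input=4 -> V=16
t=6: input=4 -> V=0 FIRE
t=7: input=4 -> V=16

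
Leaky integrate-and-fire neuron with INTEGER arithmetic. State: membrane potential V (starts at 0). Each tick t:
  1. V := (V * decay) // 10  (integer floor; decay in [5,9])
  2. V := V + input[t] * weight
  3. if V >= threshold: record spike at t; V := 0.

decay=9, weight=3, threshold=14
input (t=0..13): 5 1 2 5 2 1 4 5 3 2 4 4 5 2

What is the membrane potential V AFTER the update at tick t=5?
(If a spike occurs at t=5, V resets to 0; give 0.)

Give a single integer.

t=0: input=5 -> V=0 FIRE
t=1: input=1 -> V=3
t=2: input=2 -> V=8
t=3: input=5 -> V=0 FIRE
t=4: input=2 -> V=6
t=5: input=1 -> V=8
t=6: input=4 -> V=0 FIRE
t=7: input=5 -> V=0 FIRE
t=8: input=3 -> V=9
t=9: input=2 -> V=0 FIRE
t=10: input=4 -> V=12
t=11: input=4 -> V=0 FIRE
t=12: input=5 -> V=0 FIRE
t=13: input=2 -> V=6

Answer: 8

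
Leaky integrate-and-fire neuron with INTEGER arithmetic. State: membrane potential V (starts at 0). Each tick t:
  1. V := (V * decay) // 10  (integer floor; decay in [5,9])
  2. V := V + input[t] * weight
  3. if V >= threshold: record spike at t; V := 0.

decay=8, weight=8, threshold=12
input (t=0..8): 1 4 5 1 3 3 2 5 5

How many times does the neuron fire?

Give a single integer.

t=0: input=1 -> V=8
t=1: input=4 -> V=0 FIRE
t=2: input=5 -> V=0 FIRE
t=3: input=1 -> V=8
t=4: input=3 -> V=0 FIRE
t=5: input=3 -> V=0 FIRE
t=6: input=2 -> V=0 FIRE
t=7: input=5 -> V=0 FIRE
t=8: input=5 -> V=0 FIRE

Answer: 7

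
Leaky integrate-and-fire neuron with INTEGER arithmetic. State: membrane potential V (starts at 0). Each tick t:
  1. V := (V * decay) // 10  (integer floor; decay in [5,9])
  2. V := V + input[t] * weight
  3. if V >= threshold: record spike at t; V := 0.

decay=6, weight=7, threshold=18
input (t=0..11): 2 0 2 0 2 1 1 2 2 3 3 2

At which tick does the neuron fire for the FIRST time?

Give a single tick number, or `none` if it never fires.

t=0: input=2 -> V=14
t=1: input=0 -> V=8
t=2: input=2 -> V=0 FIRE
t=3: input=0 -> V=0
t=4: input=2 -> V=14
t=5: input=1 -> V=15
t=6: input=1 -> V=16
t=7: input=2 -> V=0 FIRE
t=8: input=2 -> V=14
t=9: input=3 -> V=0 FIRE
t=10: input=3 -> V=0 FIRE
t=11: input=2 -> V=14

Answer: 2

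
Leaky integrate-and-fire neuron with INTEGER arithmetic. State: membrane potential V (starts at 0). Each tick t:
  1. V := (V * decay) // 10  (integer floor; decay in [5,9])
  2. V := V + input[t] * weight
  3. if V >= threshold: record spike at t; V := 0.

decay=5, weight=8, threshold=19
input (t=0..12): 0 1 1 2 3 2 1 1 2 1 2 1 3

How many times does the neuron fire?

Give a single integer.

Answer: 5

Derivation:
t=0: input=0 -> V=0
t=1: input=1 -> V=8
t=2: input=1 -> V=12
t=3: input=2 -> V=0 FIRE
t=4: input=3 -> V=0 FIRE
t=5: input=2 -> V=16
t=6: input=1 -> V=16
t=7: input=1 -> V=16
t=8: input=2 -> V=0 FIRE
t=9: input=1 -> V=8
t=10: input=2 -> V=0 FIRE
t=11: input=1 -> V=8
t=12: input=3 -> V=0 FIRE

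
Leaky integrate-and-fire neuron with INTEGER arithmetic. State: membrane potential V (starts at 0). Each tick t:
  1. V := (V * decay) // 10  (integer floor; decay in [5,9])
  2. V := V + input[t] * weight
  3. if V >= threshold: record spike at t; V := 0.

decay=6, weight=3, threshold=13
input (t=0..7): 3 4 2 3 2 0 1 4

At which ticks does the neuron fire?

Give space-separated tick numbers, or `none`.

Answer: 1 4 7

Derivation:
t=0: input=3 -> V=9
t=1: input=4 -> V=0 FIRE
t=2: input=2 -> V=6
t=3: input=3 -> V=12
t=4: input=2 -> V=0 FIRE
t=5: input=0 -> V=0
t=6: input=1 -> V=3
t=7: input=4 -> V=0 FIRE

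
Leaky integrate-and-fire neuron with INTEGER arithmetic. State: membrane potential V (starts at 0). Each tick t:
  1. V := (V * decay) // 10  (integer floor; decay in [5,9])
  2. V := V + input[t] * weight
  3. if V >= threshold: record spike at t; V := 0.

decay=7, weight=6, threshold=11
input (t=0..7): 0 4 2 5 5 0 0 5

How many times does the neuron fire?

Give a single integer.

Answer: 5

Derivation:
t=0: input=0 -> V=0
t=1: input=4 -> V=0 FIRE
t=2: input=2 -> V=0 FIRE
t=3: input=5 -> V=0 FIRE
t=4: input=5 -> V=0 FIRE
t=5: input=0 -> V=0
t=6: input=0 -> V=0
t=7: input=5 -> V=0 FIRE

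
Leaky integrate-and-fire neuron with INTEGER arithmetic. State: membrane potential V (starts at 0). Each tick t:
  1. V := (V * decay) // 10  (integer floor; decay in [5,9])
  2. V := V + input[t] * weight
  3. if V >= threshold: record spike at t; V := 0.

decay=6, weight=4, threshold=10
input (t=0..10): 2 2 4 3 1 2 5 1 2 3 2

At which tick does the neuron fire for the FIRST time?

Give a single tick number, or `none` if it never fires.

t=0: input=2 -> V=8
t=1: input=2 -> V=0 FIRE
t=2: input=4 -> V=0 FIRE
t=3: input=3 -> V=0 FIRE
t=4: input=1 -> V=4
t=5: input=2 -> V=0 FIRE
t=6: input=5 -> V=0 FIRE
t=7: input=1 -> V=4
t=8: input=2 -> V=0 FIRE
t=9: input=3 -> V=0 FIRE
t=10: input=2 -> V=8

Answer: 1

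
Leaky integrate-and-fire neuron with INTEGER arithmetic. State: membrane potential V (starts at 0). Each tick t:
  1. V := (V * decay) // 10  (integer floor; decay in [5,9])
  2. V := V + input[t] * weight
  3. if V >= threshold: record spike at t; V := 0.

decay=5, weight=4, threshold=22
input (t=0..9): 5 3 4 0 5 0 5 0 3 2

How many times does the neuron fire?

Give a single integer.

Answer: 2

Derivation:
t=0: input=5 -> V=20
t=1: input=3 -> V=0 FIRE
t=2: input=4 -> V=16
t=3: input=0 -> V=8
t=4: input=5 -> V=0 FIRE
t=5: input=0 -> V=0
t=6: input=5 -> V=20
t=7: input=0 -> V=10
t=8: input=3 -> V=17
t=9: input=2 -> V=16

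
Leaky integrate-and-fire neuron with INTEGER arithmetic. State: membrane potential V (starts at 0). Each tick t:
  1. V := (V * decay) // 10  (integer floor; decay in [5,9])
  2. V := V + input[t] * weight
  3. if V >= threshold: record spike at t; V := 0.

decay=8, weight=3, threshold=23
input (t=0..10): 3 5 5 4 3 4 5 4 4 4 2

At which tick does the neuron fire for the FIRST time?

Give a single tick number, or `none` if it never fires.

Answer: 2

Derivation:
t=0: input=3 -> V=9
t=1: input=5 -> V=22
t=2: input=5 -> V=0 FIRE
t=3: input=4 -> V=12
t=4: input=3 -> V=18
t=5: input=4 -> V=0 FIRE
t=6: input=5 -> V=15
t=7: input=4 -> V=0 FIRE
t=8: input=4 -> V=12
t=9: input=4 -> V=21
t=10: input=2 -> V=22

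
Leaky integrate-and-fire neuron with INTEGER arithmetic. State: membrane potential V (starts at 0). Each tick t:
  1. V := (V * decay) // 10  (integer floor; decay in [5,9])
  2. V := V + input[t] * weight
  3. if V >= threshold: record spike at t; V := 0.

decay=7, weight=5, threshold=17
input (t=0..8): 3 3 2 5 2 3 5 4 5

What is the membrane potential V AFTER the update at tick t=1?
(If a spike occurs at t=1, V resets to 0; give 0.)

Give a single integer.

t=0: input=3 -> V=15
t=1: input=3 -> V=0 FIRE
t=2: input=2 -> V=10
t=3: input=5 -> V=0 FIRE
t=4: input=2 -> V=10
t=5: input=3 -> V=0 FIRE
t=6: input=5 -> V=0 FIRE
t=7: input=4 -> V=0 FIRE
t=8: input=5 -> V=0 FIRE

Answer: 0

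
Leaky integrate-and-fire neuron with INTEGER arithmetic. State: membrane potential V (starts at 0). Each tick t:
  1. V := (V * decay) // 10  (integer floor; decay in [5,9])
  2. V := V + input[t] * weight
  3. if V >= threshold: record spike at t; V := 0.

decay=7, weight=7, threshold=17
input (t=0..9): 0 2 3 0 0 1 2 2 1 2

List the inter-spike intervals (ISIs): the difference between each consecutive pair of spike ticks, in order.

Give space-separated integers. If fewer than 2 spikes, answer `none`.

Answer: 4 3

Derivation:
t=0: input=0 -> V=0
t=1: input=2 -> V=14
t=2: input=3 -> V=0 FIRE
t=3: input=0 -> V=0
t=4: input=0 -> V=0
t=5: input=1 -> V=7
t=6: input=2 -> V=0 FIRE
t=7: input=2 -> V=14
t=8: input=1 -> V=16
t=9: input=2 -> V=0 FIRE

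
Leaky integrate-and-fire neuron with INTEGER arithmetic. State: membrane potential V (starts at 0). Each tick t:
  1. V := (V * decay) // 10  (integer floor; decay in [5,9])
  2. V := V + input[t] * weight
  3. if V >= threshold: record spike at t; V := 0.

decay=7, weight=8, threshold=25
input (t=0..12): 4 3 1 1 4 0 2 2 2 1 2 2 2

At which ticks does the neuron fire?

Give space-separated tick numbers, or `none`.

Answer: 0 4 7 10 12

Derivation:
t=0: input=4 -> V=0 FIRE
t=1: input=3 -> V=24
t=2: input=1 -> V=24
t=3: input=1 -> V=24
t=4: input=4 -> V=0 FIRE
t=5: input=0 -> V=0
t=6: input=2 -> V=16
t=7: input=2 -> V=0 FIRE
t=8: input=2 -> V=16
t=9: input=1 -> V=19
t=10: input=2 -> V=0 FIRE
t=11: input=2 -> V=16
t=12: input=2 -> V=0 FIRE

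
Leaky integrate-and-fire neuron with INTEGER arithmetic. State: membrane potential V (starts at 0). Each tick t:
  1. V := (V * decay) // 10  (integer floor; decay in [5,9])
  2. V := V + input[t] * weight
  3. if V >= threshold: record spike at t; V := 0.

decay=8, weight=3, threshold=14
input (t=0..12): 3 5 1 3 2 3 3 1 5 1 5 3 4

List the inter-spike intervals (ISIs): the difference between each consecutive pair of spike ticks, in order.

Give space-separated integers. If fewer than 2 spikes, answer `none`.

Answer: 3 2 2 2 2

Derivation:
t=0: input=3 -> V=9
t=1: input=5 -> V=0 FIRE
t=2: input=1 -> V=3
t=3: input=3 -> V=11
t=4: input=2 -> V=0 FIRE
t=5: input=3 -> V=9
t=6: input=3 -> V=0 FIRE
t=7: input=1 -> V=3
t=8: input=5 -> V=0 FIRE
t=9: input=1 -> V=3
t=10: input=5 -> V=0 FIRE
t=11: input=3 -> V=9
t=12: input=4 -> V=0 FIRE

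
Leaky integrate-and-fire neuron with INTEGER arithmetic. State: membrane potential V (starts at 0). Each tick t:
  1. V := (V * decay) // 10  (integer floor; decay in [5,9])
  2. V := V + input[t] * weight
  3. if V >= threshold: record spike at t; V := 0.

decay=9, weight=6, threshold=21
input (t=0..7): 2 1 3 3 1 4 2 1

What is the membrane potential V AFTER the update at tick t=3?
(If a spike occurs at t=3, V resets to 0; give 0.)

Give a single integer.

Answer: 18

Derivation:
t=0: input=2 -> V=12
t=1: input=1 -> V=16
t=2: input=3 -> V=0 FIRE
t=3: input=3 -> V=18
t=4: input=1 -> V=0 FIRE
t=5: input=4 -> V=0 FIRE
t=6: input=2 -> V=12
t=7: input=1 -> V=16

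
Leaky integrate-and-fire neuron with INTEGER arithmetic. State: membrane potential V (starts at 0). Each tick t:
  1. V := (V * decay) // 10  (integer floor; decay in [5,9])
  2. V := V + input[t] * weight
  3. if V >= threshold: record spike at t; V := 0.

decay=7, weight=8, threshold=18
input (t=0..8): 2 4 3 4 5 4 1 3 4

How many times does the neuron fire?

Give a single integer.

t=0: input=2 -> V=16
t=1: input=4 -> V=0 FIRE
t=2: input=3 -> V=0 FIRE
t=3: input=4 -> V=0 FIRE
t=4: input=5 -> V=0 FIRE
t=5: input=4 -> V=0 FIRE
t=6: input=1 -> V=8
t=7: input=3 -> V=0 FIRE
t=8: input=4 -> V=0 FIRE

Answer: 7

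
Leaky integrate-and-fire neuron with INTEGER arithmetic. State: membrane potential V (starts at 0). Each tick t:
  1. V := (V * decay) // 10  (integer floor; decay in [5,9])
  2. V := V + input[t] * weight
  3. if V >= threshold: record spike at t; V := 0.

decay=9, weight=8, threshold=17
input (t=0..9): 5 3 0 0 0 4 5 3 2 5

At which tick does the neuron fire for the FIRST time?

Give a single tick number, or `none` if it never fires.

Answer: 0

Derivation:
t=0: input=5 -> V=0 FIRE
t=1: input=3 -> V=0 FIRE
t=2: input=0 -> V=0
t=3: input=0 -> V=0
t=4: input=0 -> V=0
t=5: input=4 -> V=0 FIRE
t=6: input=5 -> V=0 FIRE
t=7: input=3 -> V=0 FIRE
t=8: input=2 -> V=16
t=9: input=5 -> V=0 FIRE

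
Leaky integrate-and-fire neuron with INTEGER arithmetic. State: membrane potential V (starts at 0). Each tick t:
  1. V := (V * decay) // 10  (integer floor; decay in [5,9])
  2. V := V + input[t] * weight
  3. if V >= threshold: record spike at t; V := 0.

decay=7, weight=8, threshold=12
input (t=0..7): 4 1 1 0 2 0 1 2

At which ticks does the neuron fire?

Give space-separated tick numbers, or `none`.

t=0: input=4 -> V=0 FIRE
t=1: input=1 -> V=8
t=2: input=1 -> V=0 FIRE
t=3: input=0 -> V=0
t=4: input=2 -> V=0 FIRE
t=5: input=0 -> V=0
t=6: input=1 -> V=8
t=7: input=2 -> V=0 FIRE

Answer: 0 2 4 7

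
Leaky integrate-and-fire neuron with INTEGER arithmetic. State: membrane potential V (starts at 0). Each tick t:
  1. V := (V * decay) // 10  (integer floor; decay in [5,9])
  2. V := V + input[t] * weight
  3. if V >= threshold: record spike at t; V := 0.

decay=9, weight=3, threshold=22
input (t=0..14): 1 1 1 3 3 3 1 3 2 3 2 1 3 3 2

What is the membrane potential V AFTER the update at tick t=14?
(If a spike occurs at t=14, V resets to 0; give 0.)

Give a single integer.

Answer: 14

Derivation:
t=0: input=1 -> V=3
t=1: input=1 -> V=5
t=2: input=1 -> V=7
t=3: input=3 -> V=15
t=4: input=3 -> V=0 FIRE
t=5: input=3 -> V=9
t=6: input=1 -> V=11
t=7: input=3 -> V=18
t=8: input=2 -> V=0 FIRE
t=9: input=3 -> V=9
t=10: input=2 -> V=14
t=11: input=1 -> V=15
t=12: input=3 -> V=0 FIRE
t=13: input=3 -> V=9
t=14: input=2 -> V=14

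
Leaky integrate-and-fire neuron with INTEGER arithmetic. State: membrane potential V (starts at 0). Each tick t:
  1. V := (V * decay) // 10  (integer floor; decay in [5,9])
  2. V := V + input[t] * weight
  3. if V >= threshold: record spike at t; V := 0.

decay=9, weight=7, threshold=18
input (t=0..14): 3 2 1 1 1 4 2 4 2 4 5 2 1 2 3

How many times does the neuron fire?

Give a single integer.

t=0: input=3 -> V=0 FIRE
t=1: input=2 -> V=14
t=2: input=1 -> V=0 FIRE
t=3: input=1 -> V=7
t=4: input=1 -> V=13
t=5: input=4 -> V=0 FIRE
t=6: input=2 -> V=14
t=7: input=4 -> V=0 FIRE
t=8: input=2 -> V=14
t=9: input=4 -> V=0 FIRE
t=10: input=5 -> V=0 FIRE
t=11: input=2 -> V=14
t=12: input=1 -> V=0 FIRE
t=13: input=2 -> V=14
t=14: input=3 -> V=0 FIRE

Answer: 8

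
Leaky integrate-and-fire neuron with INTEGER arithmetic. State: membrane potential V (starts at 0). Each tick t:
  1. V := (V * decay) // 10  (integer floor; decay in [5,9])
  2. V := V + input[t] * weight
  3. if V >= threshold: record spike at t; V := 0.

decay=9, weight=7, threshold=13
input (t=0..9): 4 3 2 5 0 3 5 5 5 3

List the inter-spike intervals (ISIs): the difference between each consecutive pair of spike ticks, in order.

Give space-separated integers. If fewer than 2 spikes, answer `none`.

t=0: input=4 -> V=0 FIRE
t=1: input=3 -> V=0 FIRE
t=2: input=2 -> V=0 FIRE
t=3: input=5 -> V=0 FIRE
t=4: input=0 -> V=0
t=5: input=3 -> V=0 FIRE
t=6: input=5 -> V=0 FIRE
t=7: input=5 -> V=0 FIRE
t=8: input=5 -> V=0 FIRE
t=9: input=3 -> V=0 FIRE

Answer: 1 1 1 2 1 1 1 1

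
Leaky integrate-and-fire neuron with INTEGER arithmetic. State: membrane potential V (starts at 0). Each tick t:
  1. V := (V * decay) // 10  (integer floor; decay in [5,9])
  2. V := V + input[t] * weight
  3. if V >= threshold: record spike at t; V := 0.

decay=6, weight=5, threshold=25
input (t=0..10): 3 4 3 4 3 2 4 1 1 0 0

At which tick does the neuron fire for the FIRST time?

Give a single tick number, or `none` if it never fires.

t=0: input=3 -> V=15
t=1: input=4 -> V=0 FIRE
t=2: input=3 -> V=15
t=3: input=4 -> V=0 FIRE
t=4: input=3 -> V=15
t=5: input=2 -> V=19
t=6: input=4 -> V=0 FIRE
t=7: input=1 -> V=5
t=8: input=1 -> V=8
t=9: input=0 -> V=4
t=10: input=0 -> V=2

Answer: 1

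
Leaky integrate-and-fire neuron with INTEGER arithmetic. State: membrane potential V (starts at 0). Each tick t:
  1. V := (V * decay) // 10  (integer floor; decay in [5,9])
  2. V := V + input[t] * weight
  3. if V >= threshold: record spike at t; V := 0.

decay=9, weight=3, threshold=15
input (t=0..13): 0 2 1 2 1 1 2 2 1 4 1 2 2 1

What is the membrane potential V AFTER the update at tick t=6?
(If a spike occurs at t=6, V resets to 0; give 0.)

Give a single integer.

Answer: 6

Derivation:
t=0: input=0 -> V=0
t=1: input=2 -> V=6
t=2: input=1 -> V=8
t=3: input=2 -> V=13
t=4: input=1 -> V=14
t=5: input=1 -> V=0 FIRE
t=6: input=2 -> V=6
t=7: input=2 -> V=11
t=8: input=1 -> V=12
t=9: input=4 -> V=0 FIRE
t=10: input=1 -> V=3
t=11: input=2 -> V=8
t=12: input=2 -> V=13
t=13: input=1 -> V=14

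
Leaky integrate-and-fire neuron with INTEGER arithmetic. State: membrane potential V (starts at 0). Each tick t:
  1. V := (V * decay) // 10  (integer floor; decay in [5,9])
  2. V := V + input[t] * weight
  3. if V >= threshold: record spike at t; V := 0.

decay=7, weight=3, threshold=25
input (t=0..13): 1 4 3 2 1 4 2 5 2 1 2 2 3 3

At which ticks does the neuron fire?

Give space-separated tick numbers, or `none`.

t=0: input=1 -> V=3
t=1: input=4 -> V=14
t=2: input=3 -> V=18
t=3: input=2 -> V=18
t=4: input=1 -> V=15
t=5: input=4 -> V=22
t=6: input=2 -> V=21
t=7: input=5 -> V=0 FIRE
t=8: input=2 -> V=6
t=9: input=1 -> V=7
t=10: input=2 -> V=10
t=11: input=2 -> V=13
t=12: input=3 -> V=18
t=13: input=3 -> V=21

Answer: 7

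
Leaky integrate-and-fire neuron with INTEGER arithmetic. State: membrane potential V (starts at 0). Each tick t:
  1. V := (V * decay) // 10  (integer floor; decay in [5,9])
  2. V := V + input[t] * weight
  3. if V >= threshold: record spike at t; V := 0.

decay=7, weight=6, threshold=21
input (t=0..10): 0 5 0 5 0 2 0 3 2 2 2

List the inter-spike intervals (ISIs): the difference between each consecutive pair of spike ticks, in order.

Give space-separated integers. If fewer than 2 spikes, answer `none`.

Answer: 2 4 3

Derivation:
t=0: input=0 -> V=0
t=1: input=5 -> V=0 FIRE
t=2: input=0 -> V=0
t=3: input=5 -> V=0 FIRE
t=4: input=0 -> V=0
t=5: input=2 -> V=12
t=6: input=0 -> V=8
t=7: input=3 -> V=0 FIRE
t=8: input=2 -> V=12
t=9: input=2 -> V=20
t=10: input=2 -> V=0 FIRE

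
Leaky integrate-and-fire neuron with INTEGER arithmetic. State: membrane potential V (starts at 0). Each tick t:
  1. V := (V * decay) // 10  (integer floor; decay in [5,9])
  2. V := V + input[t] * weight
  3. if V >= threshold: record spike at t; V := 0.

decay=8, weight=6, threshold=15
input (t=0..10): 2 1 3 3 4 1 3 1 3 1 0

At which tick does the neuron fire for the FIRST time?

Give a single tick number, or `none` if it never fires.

Answer: 1

Derivation:
t=0: input=2 -> V=12
t=1: input=1 -> V=0 FIRE
t=2: input=3 -> V=0 FIRE
t=3: input=3 -> V=0 FIRE
t=4: input=4 -> V=0 FIRE
t=5: input=1 -> V=6
t=6: input=3 -> V=0 FIRE
t=7: input=1 -> V=6
t=8: input=3 -> V=0 FIRE
t=9: input=1 -> V=6
t=10: input=0 -> V=4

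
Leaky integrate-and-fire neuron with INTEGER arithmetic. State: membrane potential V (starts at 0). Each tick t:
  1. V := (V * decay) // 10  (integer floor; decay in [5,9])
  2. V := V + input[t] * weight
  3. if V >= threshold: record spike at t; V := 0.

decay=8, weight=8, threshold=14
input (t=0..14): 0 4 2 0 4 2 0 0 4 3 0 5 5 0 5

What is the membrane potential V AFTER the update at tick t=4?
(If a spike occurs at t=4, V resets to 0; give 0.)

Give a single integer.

Answer: 0

Derivation:
t=0: input=0 -> V=0
t=1: input=4 -> V=0 FIRE
t=2: input=2 -> V=0 FIRE
t=3: input=0 -> V=0
t=4: input=4 -> V=0 FIRE
t=5: input=2 -> V=0 FIRE
t=6: input=0 -> V=0
t=7: input=0 -> V=0
t=8: input=4 -> V=0 FIRE
t=9: input=3 -> V=0 FIRE
t=10: input=0 -> V=0
t=11: input=5 -> V=0 FIRE
t=12: input=5 -> V=0 FIRE
t=13: input=0 -> V=0
t=14: input=5 -> V=0 FIRE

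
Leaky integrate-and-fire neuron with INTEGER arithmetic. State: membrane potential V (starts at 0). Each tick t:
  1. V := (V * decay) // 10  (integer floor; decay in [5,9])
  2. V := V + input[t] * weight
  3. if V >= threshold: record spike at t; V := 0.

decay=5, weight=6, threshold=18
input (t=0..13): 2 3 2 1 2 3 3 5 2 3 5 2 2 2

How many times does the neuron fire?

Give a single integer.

t=0: input=2 -> V=12
t=1: input=3 -> V=0 FIRE
t=2: input=2 -> V=12
t=3: input=1 -> V=12
t=4: input=2 -> V=0 FIRE
t=5: input=3 -> V=0 FIRE
t=6: input=3 -> V=0 FIRE
t=7: input=5 -> V=0 FIRE
t=8: input=2 -> V=12
t=9: input=3 -> V=0 FIRE
t=10: input=5 -> V=0 FIRE
t=11: input=2 -> V=12
t=12: input=2 -> V=0 FIRE
t=13: input=2 -> V=12

Answer: 8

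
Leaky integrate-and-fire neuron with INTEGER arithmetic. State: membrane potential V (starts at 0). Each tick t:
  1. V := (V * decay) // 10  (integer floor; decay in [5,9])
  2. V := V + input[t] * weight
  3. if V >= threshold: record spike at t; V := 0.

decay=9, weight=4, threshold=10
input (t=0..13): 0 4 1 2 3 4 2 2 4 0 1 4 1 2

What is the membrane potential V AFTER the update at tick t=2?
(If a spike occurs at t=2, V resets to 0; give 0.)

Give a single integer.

Answer: 4

Derivation:
t=0: input=0 -> V=0
t=1: input=4 -> V=0 FIRE
t=2: input=1 -> V=4
t=3: input=2 -> V=0 FIRE
t=4: input=3 -> V=0 FIRE
t=5: input=4 -> V=0 FIRE
t=6: input=2 -> V=8
t=7: input=2 -> V=0 FIRE
t=8: input=4 -> V=0 FIRE
t=9: input=0 -> V=0
t=10: input=1 -> V=4
t=11: input=4 -> V=0 FIRE
t=12: input=1 -> V=4
t=13: input=2 -> V=0 FIRE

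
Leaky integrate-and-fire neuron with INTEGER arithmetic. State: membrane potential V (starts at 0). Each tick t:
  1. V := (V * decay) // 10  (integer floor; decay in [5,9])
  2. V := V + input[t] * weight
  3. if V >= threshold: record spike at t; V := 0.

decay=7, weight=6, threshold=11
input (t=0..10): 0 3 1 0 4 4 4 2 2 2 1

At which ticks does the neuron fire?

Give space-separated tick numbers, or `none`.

t=0: input=0 -> V=0
t=1: input=3 -> V=0 FIRE
t=2: input=1 -> V=6
t=3: input=0 -> V=4
t=4: input=4 -> V=0 FIRE
t=5: input=4 -> V=0 FIRE
t=6: input=4 -> V=0 FIRE
t=7: input=2 -> V=0 FIRE
t=8: input=2 -> V=0 FIRE
t=9: input=2 -> V=0 FIRE
t=10: input=1 -> V=6

Answer: 1 4 5 6 7 8 9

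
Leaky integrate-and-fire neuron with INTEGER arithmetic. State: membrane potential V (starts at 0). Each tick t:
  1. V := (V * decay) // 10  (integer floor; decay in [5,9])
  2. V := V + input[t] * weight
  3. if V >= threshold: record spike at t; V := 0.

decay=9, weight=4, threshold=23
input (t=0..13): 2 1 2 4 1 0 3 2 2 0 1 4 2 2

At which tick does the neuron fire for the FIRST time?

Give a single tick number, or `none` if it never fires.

t=0: input=2 -> V=8
t=1: input=1 -> V=11
t=2: input=2 -> V=17
t=3: input=4 -> V=0 FIRE
t=4: input=1 -> V=4
t=5: input=0 -> V=3
t=6: input=3 -> V=14
t=7: input=2 -> V=20
t=8: input=2 -> V=0 FIRE
t=9: input=0 -> V=0
t=10: input=1 -> V=4
t=11: input=4 -> V=19
t=12: input=2 -> V=0 FIRE
t=13: input=2 -> V=8

Answer: 3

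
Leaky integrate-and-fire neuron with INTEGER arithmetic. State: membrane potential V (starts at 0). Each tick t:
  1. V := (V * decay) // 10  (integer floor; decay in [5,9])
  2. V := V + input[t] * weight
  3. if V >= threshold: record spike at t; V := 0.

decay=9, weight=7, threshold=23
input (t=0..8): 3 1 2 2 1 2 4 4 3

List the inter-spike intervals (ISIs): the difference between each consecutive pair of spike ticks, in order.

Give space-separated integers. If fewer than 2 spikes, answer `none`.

t=0: input=3 -> V=21
t=1: input=1 -> V=0 FIRE
t=2: input=2 -> V=14
t=3: input=2 -> V=0 FIRE
t=4: input=1 -> V=7
t=5: input=2 -> V=20
t=6: input=4 -> V=0 FIRE
t=7: input=4 -> V=0 FIRE
t=8: input=3 -> V=21

Answer: 2 3 1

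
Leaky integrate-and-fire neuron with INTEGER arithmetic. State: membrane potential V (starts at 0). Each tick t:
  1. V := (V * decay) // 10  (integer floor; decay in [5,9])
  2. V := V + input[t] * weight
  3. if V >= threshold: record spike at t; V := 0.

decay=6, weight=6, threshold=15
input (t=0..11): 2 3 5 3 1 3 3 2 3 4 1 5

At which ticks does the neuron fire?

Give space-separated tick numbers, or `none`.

t=0: input=2 -> V=12
t=1: input=3 -> V=0 FIRE
t=2: input=5 -> V=0 FIRE
t=3: input=3 -> V=0 FIRE
t=4: input=1 -> V=6
t=5: input=3 -> V=0 FIRE
t=6: input=3 -> V=0 FIRE
t=7: input=2 -> V=12
t=8: input=3 -> V=0 FIRE
t=9: input=4 -> V=0 FIRE
t=10: input=1 -> V=6
t=11: input=5 -> V=0 FIRE

Answer: 1 2 3 5 6 8 9 11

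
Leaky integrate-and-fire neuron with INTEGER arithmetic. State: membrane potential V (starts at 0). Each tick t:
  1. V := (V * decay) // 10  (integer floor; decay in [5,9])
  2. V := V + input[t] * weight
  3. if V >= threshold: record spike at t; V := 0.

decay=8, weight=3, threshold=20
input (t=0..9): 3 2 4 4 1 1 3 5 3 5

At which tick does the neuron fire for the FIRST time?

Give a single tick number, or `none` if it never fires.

t=0: input=3 -> V=9
t=1: input=2 -> V=13
t=2: input=4 -> V=0 FIRE
t=3: input=4 -> V=12
t=4: input=1 -> V=12
t=5: input=1 -> V=12
t=6: input=3 -> V=18
t=7: input=5 -> V=0 FIRE
t=8: input=3 -> V=9
t=9: input=5 -> V=0 FIRE

Answer: 2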